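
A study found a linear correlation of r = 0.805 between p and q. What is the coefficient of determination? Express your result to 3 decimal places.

r² = (0.805)² = 0.648

0.648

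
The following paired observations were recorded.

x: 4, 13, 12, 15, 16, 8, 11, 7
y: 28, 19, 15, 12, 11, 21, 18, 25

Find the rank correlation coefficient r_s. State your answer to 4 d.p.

Rank x: 1, 6, 5, 7, 8, 3, 4, 2
Rank y: 8, 5, 3, 2, 1, 6, 4, 7
d = rank(x) − rank(y): -7, 1, 2, 5, 7, -3, 0, -5; Σd² = 162
ρ = 1 − 6Σd² / [n(n²−1)] = 1 − 6×162 / (8×63) = 1 − 972/504 ≈ -0.9286

-0.9286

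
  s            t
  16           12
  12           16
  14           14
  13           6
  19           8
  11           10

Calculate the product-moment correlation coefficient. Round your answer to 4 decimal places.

-0.2739

n = 6, Σs = 85, Σt = 66, Σs² = 1247, Σt² = 796, Σst = 920
nΣst − ΣsΣt = 5520 − 5610 = -90
nΣs² − (Σs)² = 7482 − 7225 = 257; nΣt² − (Σt)² = 4776 − 4356 = 420
r = -90 / √(257 × 420) = -90 / 328.5422 ≈ -0.2739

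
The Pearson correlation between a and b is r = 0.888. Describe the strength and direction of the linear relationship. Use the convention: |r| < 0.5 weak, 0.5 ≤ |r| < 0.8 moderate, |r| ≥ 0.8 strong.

strong positive

r = 0.888 > 0 so the relationship is positive.
|r| = 0.888, which falls in the strong range.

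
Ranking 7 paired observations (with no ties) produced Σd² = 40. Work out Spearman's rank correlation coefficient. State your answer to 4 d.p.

ρ = 1 − 6Σd² / [n(n²−1)] = 1 − 6×40 / (7×48)
  = 1 − 240/336 = 1 − 0.71429 ≈ 0.2857

0.2857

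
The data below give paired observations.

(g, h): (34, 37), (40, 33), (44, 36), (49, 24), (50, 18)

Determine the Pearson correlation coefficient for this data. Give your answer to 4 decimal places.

n = 5, Σg = 217, Σh = 148, Σg² = 9593, Σh² = 4654, Σgh = 6238
nΣgh − ΣgΣh = 31190 − 32116 = -926
nΣg² − (Σg)² = 47965 − 47089 = 876; nΣh² − (Σh)² = 23270 − 21904 = 1366
r = -926 / √(876 × 1366) = -926 / 1093.8994 ≈ -0.8465

-0.8465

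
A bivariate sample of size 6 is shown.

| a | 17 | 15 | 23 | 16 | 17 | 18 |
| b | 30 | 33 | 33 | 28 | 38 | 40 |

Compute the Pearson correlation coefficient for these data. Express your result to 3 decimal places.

0.145

n = 6, Σa = 106, Σb = 202, Σa² = 1912, Σb² = 6906, Σab = 3578
nΣab − ΣaΣb = 21468 − 21412 = 56
nΣa² − (Σa)² = 11472 − 11236 = 236; nΣb² − (Σb)² = 41436 − 40804 = 632
r = 56 / √(236 × 632) = 56 / 386.2020 ≈ 0.145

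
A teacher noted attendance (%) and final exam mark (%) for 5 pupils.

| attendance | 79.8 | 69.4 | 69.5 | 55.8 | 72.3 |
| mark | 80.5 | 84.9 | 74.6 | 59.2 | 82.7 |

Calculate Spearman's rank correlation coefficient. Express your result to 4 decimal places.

Rank attendance: 5, 2, 3, 1, 4
Rank mark: 3, 5, 2, 1, 4
d = rank(attendance) − rank(mark): 2, -3, 1, 0, 0; Σd² = 14
ρ = 1 − 6Σd² / [n(n²−1)] = 1 − 6×14 / (5×24) = 1 − 84/120 ≈ 0.3000

0.3000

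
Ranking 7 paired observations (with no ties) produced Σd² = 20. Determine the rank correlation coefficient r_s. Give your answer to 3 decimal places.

0.643

ρ = 1 − 6Σd² / [n(n²−1)] = 1 − 6×20 / (7×48)
  = 1 − 120/336 = 1 − 0.3571 ≈ 0.643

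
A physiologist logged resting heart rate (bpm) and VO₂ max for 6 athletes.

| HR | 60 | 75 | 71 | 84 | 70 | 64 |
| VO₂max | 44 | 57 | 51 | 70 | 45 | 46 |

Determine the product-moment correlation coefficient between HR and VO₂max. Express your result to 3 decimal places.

0.930

n = 6, Σx = 424, Σy = 313, Σx² = 30318, Σy² = 16827, Σxy = 22510
nΣxy − ΣxΣy = 135060 − 132712 = 2348
nΣx² − (Σx)² = 181908 − 179776 = 2132; nΣy² − (Σy)² = 100962 − 97969 = 2993
r = 2348 / √(2132 × 2993) = 2348 / 2526.0792 ≈ 0.930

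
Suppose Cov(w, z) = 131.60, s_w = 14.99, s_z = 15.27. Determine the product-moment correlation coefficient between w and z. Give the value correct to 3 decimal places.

0.575

r = Cov(w,z) / (s_w · s_z) = 131.60 / (14.99 × 15.27)
  = 131.60 / 228.8973 ≈ 0.575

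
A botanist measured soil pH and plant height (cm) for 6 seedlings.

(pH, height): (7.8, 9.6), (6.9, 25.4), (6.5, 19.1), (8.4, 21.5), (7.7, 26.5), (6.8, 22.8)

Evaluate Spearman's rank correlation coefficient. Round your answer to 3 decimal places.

-0.086

Rank pH: 5, 3, 1, 6, 4, 2
Rank height: 1, 5, 2, 3, 6, 4
d = rank(pH) − rank(height): 4, -2, -1, 3, -2, -2; Σd² = 38
ρ = 1 − 6Σd² / [n(n²−1)] = 1 − 6×38 / (6×35) = 1 − 228/210 ≈ -0.086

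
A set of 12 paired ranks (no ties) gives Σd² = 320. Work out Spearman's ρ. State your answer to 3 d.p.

ρ = 1 − 6Σd² / [n(n²−1)] = 1 − 6×320 / (12×143)
  = 1 − 1920/1716 = 1 − 1.1189 ≈ -0.119

-0.119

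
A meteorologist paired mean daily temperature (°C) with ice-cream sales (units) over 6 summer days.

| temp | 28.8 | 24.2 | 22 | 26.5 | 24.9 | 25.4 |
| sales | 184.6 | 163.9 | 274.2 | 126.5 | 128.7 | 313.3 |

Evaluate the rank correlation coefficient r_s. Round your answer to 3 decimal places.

-0.200

Rank temp: 6, 2, 1, 5, 3, 4
Rank sales: 4, 3, 5, 1, 2, 6
d = rank(temp) − rank(sales): 2, -1, -4, 4, 1, -2; Σd² = 42
ρ = 1 − 6Σd² / [n(n²−1)] = 1 − 6×42 / (6×35) = 1 − 252/210 ≈ -0.200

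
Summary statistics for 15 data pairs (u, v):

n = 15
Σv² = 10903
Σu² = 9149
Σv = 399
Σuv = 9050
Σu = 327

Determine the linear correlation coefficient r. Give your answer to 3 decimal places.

0.460

r = (nΣuv − ΣuΣv) / √[(nΣu² − (Σu)²)(nΣv² − (Σv)²)]
Numerator: 15×9050 − 327×399 = 5277
Denominator: √[(137235 − 106929)(163545 − 159201)] = √[30306 × 4344] = 11473.8513
r = 5277 / 11473.8513 ≈ 0.460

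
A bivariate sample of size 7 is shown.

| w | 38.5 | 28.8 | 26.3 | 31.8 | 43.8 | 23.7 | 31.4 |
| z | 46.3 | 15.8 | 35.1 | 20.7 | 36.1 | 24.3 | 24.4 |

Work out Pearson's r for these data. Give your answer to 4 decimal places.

0.5560

n = 7, Σw = 224.3, Σz = 202.7, Σw² = 7480.71, Σz² = 6542.89, Σwz = 6742.23
nΣwz − ΣwΣz = 47195.61 − 45465.61 = 1730
nΣw² − (Σw)² = 52364.97 − 50310.49 = 2054.48; nΣz² − (Σz)² = 45800.23 − 41087.29 = 4712.94
r = 1730 / √(2054.48 × 4712.94) = 1730 / 3111.6942 ≈ 0.5560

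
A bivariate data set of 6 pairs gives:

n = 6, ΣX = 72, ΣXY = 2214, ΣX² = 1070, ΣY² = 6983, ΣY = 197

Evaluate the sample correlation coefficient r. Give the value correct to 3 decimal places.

-0.461

r = (nΣXY − ΣXΣY) / √[(nΣX² − (ΣX)²)(nΣY² − (ΣY)²)]
Numerator: 6×2214 − 72×197 = -900
Denominator: √[(6420 − 5184)(41898 − 38809)] = √[1236 × 3089] = 1953.9713
r = -900 / 1953.9713 ≈ -0.461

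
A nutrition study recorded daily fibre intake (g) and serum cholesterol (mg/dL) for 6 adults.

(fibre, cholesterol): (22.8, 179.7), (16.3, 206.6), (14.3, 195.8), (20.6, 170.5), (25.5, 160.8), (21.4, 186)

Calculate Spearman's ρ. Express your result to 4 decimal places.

-0.7714

Rank fibre: 5, 2, 1, 3, 6, 4
Rank cholesterol: 3, 6, 5, 2, 1, 4
d = rank(fibre) − rank(cholesterol): 2, -4, -4, 1, 5, 0; Σd² = 62
ρ = 1 − 6Σd² / [n(n²−1)] = 1 − 6×62 / (6×35) = 1 − 372/210 ≈ -0.7714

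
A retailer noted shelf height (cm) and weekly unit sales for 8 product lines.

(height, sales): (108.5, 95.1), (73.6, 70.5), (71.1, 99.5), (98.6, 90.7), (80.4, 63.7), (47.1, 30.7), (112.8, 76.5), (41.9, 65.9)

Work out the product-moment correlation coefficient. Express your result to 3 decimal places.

0.615

n = 8, Σx = 634, Σy = 592.6, Σx² = 55128.4, Σy² = 47336.24, Σxy = 49482.48
nΣxy − ΣxΣy = 395859.84 − 375708.4 = 20151.44
nΣx² − (Σx)² = 441027.2 − 401956 = 39071.2; nΣy² − (Σy)² = 378689.92 − 351174.76 = 27515.16
r = 20151.44 / √(39071.2 × 27515.16) = 20151.44 / 32787.9600 ≈ 0.615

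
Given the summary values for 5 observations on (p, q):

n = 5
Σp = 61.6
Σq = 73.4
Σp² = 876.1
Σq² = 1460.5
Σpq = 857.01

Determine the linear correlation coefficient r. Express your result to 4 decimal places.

-0.2232

r = (nΣpq − ΣpΣq) / √[(nΣp² − (Σp)²)(nΣq² − (Σq)²)]
Numerator: 5×857.01 − 61.6×73.4 = -236.39
Denominator: √[(4380.5 − 3794.56)(7302.5 − 5387.56)] = √[585.94 × 1914.94] = 1059.2639
r = -236.39 / 1059.2639 ≈ -0.2232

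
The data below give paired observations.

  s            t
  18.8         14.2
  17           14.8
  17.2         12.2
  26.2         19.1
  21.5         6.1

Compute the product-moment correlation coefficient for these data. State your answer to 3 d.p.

n = 5, Σs = 100.7, Σt = 66.4, Σs² = 2086.97, Σt² = 971.54, Σst = 1359.97
nΣst − ΣsΣt = 6799.85 − 6686.48 = 113.37
nΣs² − (Σs)² = 10434.85 − 10140.49 = 294.36; nΣt² − (Σt)² = 4857.7 − 4408.96 = 448.74
r = 113.37 / √(294.36 × 448.74) = 113.37 / 363.4434 ≈ 0.312

0.312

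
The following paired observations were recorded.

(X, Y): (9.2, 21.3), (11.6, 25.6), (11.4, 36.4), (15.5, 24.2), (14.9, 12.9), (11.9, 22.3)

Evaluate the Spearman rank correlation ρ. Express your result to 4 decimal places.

Rank X: 1, 3, 2, 6, 5, 4
Rank Y: 2, 5, 6, 4, 1, 3
d = rank(X) − rank(Y): -1, -2, -4, 2, 4, 1; Σd² = 42
ρ = 1 − 6Σd² / [n(n²−1)] = 1 − 6×42 / (6×35) = 1 − 252/210 ≈ -0.2000

-0.2000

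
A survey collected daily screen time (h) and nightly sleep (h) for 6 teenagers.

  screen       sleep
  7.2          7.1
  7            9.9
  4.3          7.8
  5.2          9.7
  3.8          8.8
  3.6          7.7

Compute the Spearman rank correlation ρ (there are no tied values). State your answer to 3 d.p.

0.086

Rank screen: 6, 5, 3, 4, 2, 1
Rank sleep: 1, 6, 3, 5, 4, 2
d = rank(screen) − rank(sleep): 5, -1, 0, -1, -2, -1; Σd² = 32
ρ = 1 − 6Σd² / [n(n²−1)] = 1 − 6×32 / (6×35) = 1 − 192/210 ≈ 0.086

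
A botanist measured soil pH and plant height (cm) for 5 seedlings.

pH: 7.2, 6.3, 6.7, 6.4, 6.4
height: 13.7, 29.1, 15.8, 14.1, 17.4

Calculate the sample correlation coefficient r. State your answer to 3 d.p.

-0.559

n = 5, Σx = 33, Σy = 90.1, Σx² = 218.34, Σy² = 1785.71, Σxy = 589.43
nΣxy − ΣxΣy = 2947.15 − 2973.3 = -26.15
nΣx² − (Σx)² = 1091.7 − 1089 = 2.7; nΣy² − (Σy)² = 8928.55 − 8118.01 = 810.54
r = -26.15 / √(2.7 × 810.54) = -26.15 / 46.7810 ≈ -0.559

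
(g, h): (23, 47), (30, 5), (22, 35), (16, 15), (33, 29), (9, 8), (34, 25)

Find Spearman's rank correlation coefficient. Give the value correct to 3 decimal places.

Rank g: 4, 5, 3, 2, 6, 1, 7
Rank h: 7, 1, 6, 3, 5, 2, 4
d = rank(g) − rank(h): -3, 4, -3, -1, 1, -1, 3; Σd² = 46
ρ = 1 − 6Σd² / [n(n²−1)] = 1 − 6×46 / (7×48) = 1 − 276/336 ≈ 0.179

0.179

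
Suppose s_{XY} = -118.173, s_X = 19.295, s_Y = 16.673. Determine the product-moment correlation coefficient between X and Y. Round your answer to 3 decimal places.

-0.367

r = Cov(X,Y) / (s_X · s_Y) = -118.173 / (19.295 × 16.673)
  = -118.173 / 321.7055 ≈ -0.367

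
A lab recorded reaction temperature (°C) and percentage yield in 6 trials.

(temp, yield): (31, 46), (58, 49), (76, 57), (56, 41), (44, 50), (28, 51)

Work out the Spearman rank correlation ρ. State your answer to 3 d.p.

0.143

Rank temp: 2, 5, 6, 4, 3, 1
Rank yield: 2, 3, 6, 1, 4, 5
d = rank(temp) − rank(yield): 0, 2, 0, 3, -1, -4; Σd² = 30
ρ = 1 − 6Σd² / [n(n²−1)] = 1 − 6×30 / (6×35) = 1 − 180/210 ≈ 0.143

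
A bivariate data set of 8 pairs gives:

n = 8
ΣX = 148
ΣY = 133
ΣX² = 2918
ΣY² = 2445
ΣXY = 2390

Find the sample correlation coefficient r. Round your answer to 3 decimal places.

r = (nΣXY − ΣXΣY) / √[(nΣX² − (ΣX)²)(nΣY² − (ΣY)²)]
Numerator: 8×2390 − 148×133 = -564
Denominator: √[(23344 − 21904)(19560 − 17689)] = √[1440 × 1871] = 1641.4140
r = -564 / 1641.4140 ≈ -0.344

-0.344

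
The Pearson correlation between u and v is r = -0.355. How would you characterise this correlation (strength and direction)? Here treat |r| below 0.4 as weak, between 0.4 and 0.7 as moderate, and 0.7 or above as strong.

r = -0.355 < 0 so the relationship is negative.
|r| = 0.355, which falls in the weak range.

weak negative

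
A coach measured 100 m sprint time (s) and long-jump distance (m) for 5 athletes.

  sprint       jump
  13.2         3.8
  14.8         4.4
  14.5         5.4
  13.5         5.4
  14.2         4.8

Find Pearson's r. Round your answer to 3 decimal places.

0.265

n = 5, Σx = 70.2, Σy = 23.8, Σx² = 987.42, Σy² = 115.16, Σxy = 334.64
nΣxy − ΣxΣy = 1673.2 − 1670.76 = 2.44
nΣx² − (Σx)² = 4937.1 − 4928.04 = 9.06; nΣy² − (Σy)² = 575.8 − 566.44 = 9.36
r = 2.44 / √(9.06 × 9.36) = 2.44 / 9.2088 ≈ 0.265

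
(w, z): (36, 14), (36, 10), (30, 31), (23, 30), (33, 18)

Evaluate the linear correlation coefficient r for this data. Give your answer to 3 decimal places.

-0.862

n = 5, Σw = 158, Σz = 103, Σw² = 5110, Σz² = 2481, Σwz = 3078
nΣwz − ΣwΣz = 15390 − 16274 = -884
nΣw² − (Σw)² = 25550 − 24964 = 586; nΣz² − (Σz)² = 12405 − 10609 = 1796
r = -884 / √(586 × 1796) = -884 / 1025.8928 ≈ -0.862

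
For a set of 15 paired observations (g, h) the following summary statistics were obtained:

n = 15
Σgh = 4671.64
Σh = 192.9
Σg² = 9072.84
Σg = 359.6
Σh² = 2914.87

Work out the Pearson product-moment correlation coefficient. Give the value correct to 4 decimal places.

0.1065

r = (nΣgh − ΣgΣh) / √[(nΣg² − (Σg)²)(nΣh² − (Σh)²)]
Numerator: 15×4671.64 − 359.6×192.9 = 707.76
Denominator: √[(136092.6 − 129312.16)(43723.05 − 37210.41)] = √[6780.44 × 6512.64] = 6645.1911
r = 707.76 / 6645.1911 ≈ 0.1065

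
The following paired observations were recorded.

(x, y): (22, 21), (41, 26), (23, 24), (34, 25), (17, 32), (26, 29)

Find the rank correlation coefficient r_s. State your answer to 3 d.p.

Rank x: 2, 6, 3, 5, 1, 4
Rank y: 1, 4, 2, 3, 6, 5
d = rank(x) − rank(y): 1, 2, 1, 2, -5, -1; Σd² = 36
ρ = 1 − 6Σd² / [n(n²−1)] = 1 − 6×36 / (6×35) = 1 − 216/210 ≈ -0.029

-0.029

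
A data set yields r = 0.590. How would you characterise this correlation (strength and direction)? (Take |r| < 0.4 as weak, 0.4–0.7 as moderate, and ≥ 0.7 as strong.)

r = 0.590 > 0 so the relationship is positive.
|r| = 0.590, which falls in the moderate range.

moderate positive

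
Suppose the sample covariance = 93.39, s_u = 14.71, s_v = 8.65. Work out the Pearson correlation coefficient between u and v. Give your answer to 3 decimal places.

0.734

r = Cov(u,v) / (s_u · s_v) = 93.39 / (14.71 × 8.65)
  = 93.39 / 127.2415 ≈ 0.734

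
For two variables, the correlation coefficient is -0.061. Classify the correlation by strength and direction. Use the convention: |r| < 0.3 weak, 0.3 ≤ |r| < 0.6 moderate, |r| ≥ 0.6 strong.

weak negative

r = -0.061 < 0 so the relationship is negative.
|r| = 0.061, which falls in the weak range.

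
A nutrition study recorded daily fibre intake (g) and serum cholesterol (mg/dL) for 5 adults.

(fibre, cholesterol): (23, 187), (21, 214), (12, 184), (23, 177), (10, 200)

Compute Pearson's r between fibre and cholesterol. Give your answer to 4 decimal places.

n = 5, Σx = 89, Σy = 962, Σx² = 1743, Σy² = 185950, Σxy = 17074
nΣxy − ΣxΣy = 85370 − 85618 = -248
nΣx² − (Σx)² = 8715 − 7921 = 794; nΣy² − (Σy)² = 929750 − 925444 = 4306
r = -248 / √(794 × 4306) = -248 / 1849.0441 ≈ -0.1341

-0.1341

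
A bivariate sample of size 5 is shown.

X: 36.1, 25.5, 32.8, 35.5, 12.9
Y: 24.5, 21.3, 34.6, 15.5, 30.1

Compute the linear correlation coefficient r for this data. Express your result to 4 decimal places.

n = 5, ΣX = 142.8, ΣY = 126, ΣX² = 4455.96, ΣY² = 3397.36, ΣXY = 3501.02
nΣXY − ΣXΣY = 17505.1 − 17992.8 = -487.7
nΣX² − (ΣX)² = 22279.8 − 20391.84 = 1887.96; nΣY² − (ΣY)² = 16986.8 − 15876 = 1110.8
r = -487.7 / √(1887.96 × 1110.8) = -487.7 / 1448.1526 ≈ -0.3368

-0.3368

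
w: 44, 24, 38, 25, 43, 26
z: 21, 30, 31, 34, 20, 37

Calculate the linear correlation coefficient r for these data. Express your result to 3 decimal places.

-0.842

n = 6, Σw = 200, Σz = 173, Σw² = 7106, Σz² = 5227, Σwz = 5494
nΣwz − ΣwΣz = 32964 − 34600 = -1636
nΣw² − (Σw)² = 42636 − 40000 = 2636; nΣz² − (Σz)² = 31362 − 29929 = 1433
r = -1636 / √(2636 × 1433) = -1636 / 1943.5504 ≈ -0.842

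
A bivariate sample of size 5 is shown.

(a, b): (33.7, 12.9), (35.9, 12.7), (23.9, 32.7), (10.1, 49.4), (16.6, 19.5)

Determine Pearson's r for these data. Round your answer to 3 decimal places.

-0.817

n = 5, Σa = 120.2, Σb = 127.2, Σa² = 3373.28, Σb² = 4217.6, Σab = 2494.83
nΣab − ΣaΣb = 12474.15 − 15289.44 = -2815.29
nΣa² − (Σa)² = 16866.4 − 14448.04 = 2418.36; nΣb² − (Σb)² = 21088 − 16179.84 = 4908.16
r = -2815.29 / √(2418.36 × 4908.16) = -2815.29 / 3445.2428 ≈ -0.817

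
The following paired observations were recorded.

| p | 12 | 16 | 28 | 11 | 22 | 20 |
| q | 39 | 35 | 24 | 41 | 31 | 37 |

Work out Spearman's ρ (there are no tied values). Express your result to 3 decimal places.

Rank p: 2, 3, 6, 1, 5, 4
Rank q: 5, 3, 1, 6, 2, 4
d = rank(p) − rank(q): -3, 0, 5, -5, 3, 0; Σd² = 68
ρ = 1 − 6Σd² / [n(n²−1)] = 1 − 6×68 / (6×35) = 1 − 408/210 ≈ -0.943

-0.943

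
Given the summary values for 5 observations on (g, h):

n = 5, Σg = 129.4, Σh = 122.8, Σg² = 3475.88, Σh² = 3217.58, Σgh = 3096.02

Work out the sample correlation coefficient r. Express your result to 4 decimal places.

r = (nΣgh − ΣgΣh) / √[(nΣg² − (Σg)²)(nΣh² − (Σh)²)]
Numerator: 5×3096.02 − 129.4×122.8 = -410.22
Denominator: √[(17379.4 − 16744.36)(16087.9 − 15079.84)] = √[635.04 × 1008.06] = 800.0990
r = -410.22 / 800.0990 ≈ -0.5127

-0.5127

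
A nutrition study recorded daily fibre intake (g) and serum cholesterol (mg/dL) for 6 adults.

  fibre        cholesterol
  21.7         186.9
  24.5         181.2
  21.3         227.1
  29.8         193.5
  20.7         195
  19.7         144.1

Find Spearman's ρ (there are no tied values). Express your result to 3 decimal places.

0.086

Rank fibre: 4, 5, 3, 6, 2, 1
Rank cholesterol: 3, 2, 6, 4, 5, 1
d = rank(fibre) − rank(cholesterol): 1, 3, -3, 2, -3, 0; Σd² = 32
ρ = 1 − 6Σd² / [n(n²−1)] = 1 − 6×32 / (6×35) = 1 − 192/210 ≈ 0.086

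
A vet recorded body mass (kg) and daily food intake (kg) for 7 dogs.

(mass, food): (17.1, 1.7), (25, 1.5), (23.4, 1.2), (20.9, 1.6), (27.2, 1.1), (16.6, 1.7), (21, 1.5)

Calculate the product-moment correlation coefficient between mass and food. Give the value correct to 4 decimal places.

n = 7, Σx = 151.2, Σy = 10.3, Σx² = 3358.18, Σy² = 15.49, Σxy = 217.73
nΣxy − ΣxΣy = 1524.11 − 1557.36 = -33.25
nΣx² − (Σx)² = 23507.26 − 22861.44 = 645.82; nΣy² − (Σy)² = 108.43 − 106.09 = 2.34
r = -33.25 / √(645.82 × 2.34) = -33.25 / 38.8744 ≈ -0.8553

-0.8553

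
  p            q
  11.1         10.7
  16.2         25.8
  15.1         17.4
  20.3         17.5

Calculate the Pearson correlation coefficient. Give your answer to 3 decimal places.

0.506

n = 4, Σp = 62.7, Σq = 71.4, Σp² = 1025.75, Σq² = 1389.14, Σpq = 1154.72
nΣpq − ΣpΣq = 4618.88 − 4476.78 = 142.1
nΣp² − (Σp)² = 4103 − 3931.29 = 171.71; nΣq² − (Σq)² = 5556.56 − 5097.96 = 458.6
r = 142.1 / √(171.71 × 458.6) = 142.1 / 280.6175 ≈ 0.506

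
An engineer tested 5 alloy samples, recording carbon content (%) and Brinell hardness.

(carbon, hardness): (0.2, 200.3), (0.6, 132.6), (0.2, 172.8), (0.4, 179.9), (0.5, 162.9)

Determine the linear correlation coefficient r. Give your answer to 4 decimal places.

n = 5, Σx = 1.9, Σy = 848.5, Σx² = 0.85, Σy² = 146463.11, Σxy = 307.59
nΣxy − ΣxΣy = 1537.95 − 1612.15 = -74.2
nΣx² − (Σx)² = 4.25 − 3.61 = 0.64; nΣy² − (Σy)² = 732315.55 − 719952.25 = 12363.3
r = -74.2 / √(0.64 × 12363.3) = -74.2 / 88.9523 ≈ -0.8342

-0.8342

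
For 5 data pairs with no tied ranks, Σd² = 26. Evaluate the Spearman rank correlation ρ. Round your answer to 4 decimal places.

ρ = 1 − 6Σd² / [n(n²−1)] = 1 − 6×26 / (5×24)
  = 1 − 156/120 = 1 − 1.30000 ≈ -0.3000

-0.3000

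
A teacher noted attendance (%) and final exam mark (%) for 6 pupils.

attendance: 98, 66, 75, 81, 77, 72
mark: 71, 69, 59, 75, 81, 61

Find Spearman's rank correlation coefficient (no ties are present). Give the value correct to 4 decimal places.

Rank attendance: 6, 1, 3, 5, 4, 2
Rank mark: 4, 3, 1, 5, 6, 2
d = rank(attendance) − rank(mark): 2, -2, 2, 0, -2, 0; Σd² = 16
ρ = 1 − 6Σd² / [n(n²−1)] = 1 − 6×16 / (6×35) = 1 − 96/210 ≈ 0.5429

0.5429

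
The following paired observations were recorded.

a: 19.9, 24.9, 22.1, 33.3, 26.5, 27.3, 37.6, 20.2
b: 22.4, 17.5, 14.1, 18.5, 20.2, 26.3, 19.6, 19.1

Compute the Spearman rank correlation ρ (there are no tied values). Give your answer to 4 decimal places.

0.0714

Rank a: 1, 4, 3, 7, 5, 6, 8, 2
Rank b: 7, 2, 1, 3, 6, 8, 5, 4
d = rank(a) − rank(b): -6, 2, 2, 4, -1, -2, 3, -2; Σd² = 78
ρ = 1 − 6Σd² / [n(n²−1)] = 1 − 6×78 / (8×63) = 1 − 468/504 ≈ 0.0714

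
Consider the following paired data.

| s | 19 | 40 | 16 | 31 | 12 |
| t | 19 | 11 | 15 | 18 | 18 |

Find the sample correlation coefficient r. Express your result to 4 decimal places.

-0.6371

n = 5, Σs = 118, Σt = 81, Σs² = 3322, Σt² = 1355, Σst = 1815
nΣst − ΣsΣt = 9075 − 9558 = -483
nΣs² − (Σs)² = 16610 − 13924 = 2686; nΣt² − (Σt)² = 6775 − 6561 = 214
r = -483 / √(2686 × 214) = -483 / 758.1583 ≈ -0.6371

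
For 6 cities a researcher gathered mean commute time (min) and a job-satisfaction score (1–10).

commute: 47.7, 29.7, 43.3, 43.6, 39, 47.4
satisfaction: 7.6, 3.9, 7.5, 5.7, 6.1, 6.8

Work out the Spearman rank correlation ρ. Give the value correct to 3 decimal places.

0.714

Rank commute: 6, 1, 3, 4, 2, 5
Rank satisfaction: 6, 1, 5, 2, 3, 4
d = rank(commute) − rank(satisfaction): 0, 0, -2, 2, -1, 1; Σd² = 10
ρ = 1 − 6Σd² / [n(n²−1)] = 1 − 6×10 / (6×35) = 1 − 60/210 ≈ 0.714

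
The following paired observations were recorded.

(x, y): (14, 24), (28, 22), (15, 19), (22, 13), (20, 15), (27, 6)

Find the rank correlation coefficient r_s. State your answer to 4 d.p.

Rank x: 1, 6, 2, 4, 3, 5
Rank y: 6, 5, 4, 2, 3, 1
d = rank(x) − rank(y): -5, 1, -2, 2, 0, 4; Σd² = 50
ρ = 1 − 6Σd² / [n(n²−1)] = 1 − 6×50 / (6×35) = 1 − 300/210 ≈ -0.4286

-0.4286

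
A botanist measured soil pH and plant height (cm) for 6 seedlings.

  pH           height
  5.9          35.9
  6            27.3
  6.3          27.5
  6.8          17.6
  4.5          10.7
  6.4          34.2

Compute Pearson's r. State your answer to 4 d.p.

n = 6, Σx = 35.9, Σy = 153.2, Σx² = 217.95, Σy² = 4384.24, Σxy = 935.57
nΣxy − ΣxΣy = 5613.42 − 5499.88 = 113.54
nΣx² − (Σx)² = 1307.7 − 1288.81 = 18.89; nΣy² − (Σy)² = 26305.44 − 23470.24 = 2835.2
r = 113.54 / √(18.89 × 2835.2) = 113.54 / 231.4237 ≈ 0.4906

0.4906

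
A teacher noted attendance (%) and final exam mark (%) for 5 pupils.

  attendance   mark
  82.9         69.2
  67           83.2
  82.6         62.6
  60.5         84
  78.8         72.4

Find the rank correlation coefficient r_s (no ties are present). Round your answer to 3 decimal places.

-0.900

Rank attendance: 5, 2, 4, 1, 3
Rank mark: 2, 4, 1, 5, 3
d = rank(attendance) − rank(mark): 3, -2, 3, -4, 0; Σd² = 38
ρ = 1 − 6Σd² / [n(n²−1)] = 1 − 6×38 / (5×24) = 1 − 228/120 ≈ -0.900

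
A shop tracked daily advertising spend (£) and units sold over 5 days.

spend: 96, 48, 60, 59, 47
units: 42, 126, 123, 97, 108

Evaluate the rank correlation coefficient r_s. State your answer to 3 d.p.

-0.500

Rank spend: 5, 2, 4, 3, 1
Rank units: 1, 5, 4, 2, 3
d = rank(spend) − rank(units): 4, -3, 0, 1, -2; Σd² = 30
ρ = 1 − 6Σd² / [n(n²−1)] = 1 − 6×30 / (5×24) = 1 − 180/120 ≈ -0.500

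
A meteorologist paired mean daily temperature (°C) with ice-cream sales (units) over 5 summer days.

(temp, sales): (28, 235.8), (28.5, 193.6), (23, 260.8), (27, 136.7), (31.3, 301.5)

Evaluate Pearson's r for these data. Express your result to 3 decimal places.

0.194

n = 5, Σx = 137.8, Σy = 1128.4, Σx² = 3833.94, Σy² = 270688.38, Σxy = 31246.25
nΣxy − ΣxΣy = 156231.25 − 155493.52 = 737.73
nΣx² − (Σx)² = 19169.7 − 18988.84 = 180.86; nΣy² − (Σy)² = 1353441.9 − 1273286.56 = 80155.34
r = 737.73 / √(180.86 × 80155.34) = 737.73 / 3807.4788 ≈ 0.194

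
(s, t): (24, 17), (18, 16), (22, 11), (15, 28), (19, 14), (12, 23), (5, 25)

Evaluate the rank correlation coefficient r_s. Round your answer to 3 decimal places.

Rank s: 7, 4, 6, 3, 5, 2, 1
Rank t: 4, 3, 1, 7, 2, 5, 6
d = rank(s) − rank(t): 3, 1, 5, -4, 3, -3, -5; Σd² = 94
ρ = 1 − 6Σd² / [n(n²−1)] = 1 − 6×94 / (7×48) = 1 − 564/336 ≈ -0.679

-0.679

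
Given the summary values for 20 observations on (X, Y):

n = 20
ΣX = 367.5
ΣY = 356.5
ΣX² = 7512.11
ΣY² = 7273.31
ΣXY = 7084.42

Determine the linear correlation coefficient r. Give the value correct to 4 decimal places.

0.6390

r = (nΣXY − ΣXΣY) / √[(nΣX² − (ΣX)²)(nΣY² − (ΣY)²)]
Numerator: 20×7084.42 − 367.5×356.5 = 10674.65
Denominator: √[(150242.2 − 135056.25)(145466.2 − 127092.25)] = √[15185.95 × 18373.95] = 16704.0679
r = 10674.65 / 16704.0679 ≈ 0.6390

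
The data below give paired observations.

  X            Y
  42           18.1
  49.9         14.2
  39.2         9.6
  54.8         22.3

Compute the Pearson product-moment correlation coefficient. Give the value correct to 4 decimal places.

n = 4, ΣX = 185.9, ΣY = 64.2, ΣX² = 8793.69, ΣY² = 1118.7, ΣXY = 3067.14
nΣXY − ΣXΣY = 12268.56 − 11934.78 = 333.78
nΣX² − (ΣX)² = 35174.76 − 34558.81 = 615.95; nΣY² − (ΣY)² = 4474.8 − 4121.64 = 353.16
r = 333.78 / √(615.95 × 353.16) = 333.78 / 466.3999 ≈ 0.7157

0.7157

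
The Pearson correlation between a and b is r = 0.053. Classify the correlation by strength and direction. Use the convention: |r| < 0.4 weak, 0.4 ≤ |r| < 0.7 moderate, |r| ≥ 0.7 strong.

weak positive

r = 0.053 > 0 so the relationship is positive.
|r| = 0.053, which falls in the weak range.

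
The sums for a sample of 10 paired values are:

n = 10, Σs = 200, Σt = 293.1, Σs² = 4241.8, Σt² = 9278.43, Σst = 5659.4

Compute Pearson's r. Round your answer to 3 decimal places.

-0.497

r = (nΣst − ΣsΣt) / √[(nΣs² − (Σs)²)(nΣt² − (Σt)²)]
Numerator: 10×5659.4 − 200×293.1 = -2026
Denominator: √[(42418 − 40000)(92784.3 − 85907.61)] = √[2418 × 6876.69] = 4077.7244
r = -2026 / 4077.7244 ≈ -0.497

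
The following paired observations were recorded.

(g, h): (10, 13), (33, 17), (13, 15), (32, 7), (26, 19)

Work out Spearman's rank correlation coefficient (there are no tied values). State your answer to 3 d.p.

Rank g: 1, 5, 2, 4, 3
Rank h: 2, 4, 3, 1, 5
d = rank(g) − rank(h): -1, 1, -1, 3, -2; Σd² = 16
ρ = 1 − 6Σd² / [n(n²−1)] = 1 − 6×16 / (5×24) = 1 − 96/120 ≈ 0.200

0.200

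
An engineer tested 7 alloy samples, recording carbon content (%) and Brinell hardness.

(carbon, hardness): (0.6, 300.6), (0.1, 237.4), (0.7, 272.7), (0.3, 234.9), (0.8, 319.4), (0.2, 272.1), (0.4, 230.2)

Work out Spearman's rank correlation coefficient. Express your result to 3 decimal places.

0.643

Rank carbon: 5, 1, 6, 3, 7, 2, 4
Rank hardness: 6, 3, 5, 2, 7, 4, 1
d = rank(carbon) − rank(hardness): -1, -2, 1, 1, 0, -2, 3; Σd² = 20
ρ = 1 − 6Σd² / [n(n²−1)] = 1 − 6×20 / (7×48) = 1 − 120/336 ≈ 0.643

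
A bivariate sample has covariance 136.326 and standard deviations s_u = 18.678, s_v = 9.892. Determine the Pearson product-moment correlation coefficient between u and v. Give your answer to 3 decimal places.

r = Cov(u,v) / (s_u · s_v) = 136.326 / (18.678 × 9.892)
  = 136.326 / 184.7628 ≈ 0.738

0.738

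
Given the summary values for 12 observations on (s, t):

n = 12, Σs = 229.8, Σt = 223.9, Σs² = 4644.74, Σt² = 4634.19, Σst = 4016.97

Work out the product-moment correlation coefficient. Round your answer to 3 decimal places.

-0.811

r = (nΣst − ΣsΣt) / √[(nΣs² − (Σs)²)(nΣt² − (Σt)²)]
Numerator: 12×4016.97 − 229.8×223.9 = -3248.58
Denominator: √[(55736.88 − 52808.04)(55610.28 − 50131.21)] = √[2928.84 × 5479.07] = 4005.9106
r = -3248.58 / 4005.9106 ≈ -0.811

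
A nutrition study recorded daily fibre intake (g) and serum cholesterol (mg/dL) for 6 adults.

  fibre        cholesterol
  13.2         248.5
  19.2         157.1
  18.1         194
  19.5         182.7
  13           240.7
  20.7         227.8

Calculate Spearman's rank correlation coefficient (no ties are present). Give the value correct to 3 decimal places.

Rank fibre: 2, 4, 3, 5, 1, 6
Rank cholesterol: 6, 1, 3, 2, 5, 4
d = rank(fibre) − rank(cholesterol): -4, 3, 0, 3, -4, 2; Σd² = 54
ρ = 1 − 6Σd² / [n(n²−1)] = 1 − 6×54 / (6×35) = 1 − 324/210 ≈ -0.543

-0.543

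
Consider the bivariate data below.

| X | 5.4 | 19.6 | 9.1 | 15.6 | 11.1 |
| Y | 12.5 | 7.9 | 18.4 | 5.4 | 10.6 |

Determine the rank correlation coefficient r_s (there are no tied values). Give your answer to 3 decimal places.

-0.800

Rank X: 1, 5, 2, 4, 3
Rank Y: 4, 2, 5, 1, 3
d = rank(X) − rank(Y): -3, 3, -3, 3, 0; Σd² = 36
ρ = 1 − 6Σd² / [n(n²−1)] = 1 − 6×36 / (5×24) = 1 − 216/120 ≈ -0.800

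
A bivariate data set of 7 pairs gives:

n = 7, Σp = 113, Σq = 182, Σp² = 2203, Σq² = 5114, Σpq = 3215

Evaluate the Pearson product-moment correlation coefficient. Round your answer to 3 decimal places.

r = (nΣpq − ΣpΣq) / √[(nΣp² − (Σp)²)(nΣq² − (Σq)²)]
Numerator: 7×3215 − 113×182 = 1939
Denominator: √[(15421 − 12769)(35798 − 33124)] = √[2652 × 2674] = 2662.9773
r = 1939 / 2662.9773 ≈ 0.728

0.728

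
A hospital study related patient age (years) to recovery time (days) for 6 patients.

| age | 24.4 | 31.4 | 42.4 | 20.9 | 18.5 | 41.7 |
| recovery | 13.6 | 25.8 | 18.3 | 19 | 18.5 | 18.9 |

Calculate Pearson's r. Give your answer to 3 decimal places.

n = 6, Σx = 179.3, Σy = 114.1, Σx² = 5897.03, Σy² = 2245.95, Σxy = 3445.36
nΣxy − ΣxΣy = 20672.16 − 20458.13 = 214.03
nΣx² − (Σx)² = 35382.18 − 32148.49 = 3233.69; nΣy² − (Σy)² = 13475.7 − 13018.81 = 456.89
r = 214.03 / √(3233.69 × 456.89) = 214.03 / 1215.5002 ≈ 0.176

0.176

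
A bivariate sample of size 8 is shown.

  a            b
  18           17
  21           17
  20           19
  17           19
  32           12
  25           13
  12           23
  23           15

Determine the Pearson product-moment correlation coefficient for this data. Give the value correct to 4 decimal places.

n = 8, Σa = 168, Σb = 135, Σa² = 3776, Σb² = 2367, Σab = 2696
nΣab − ΣaΣb = 21568 − 22680 = -1112
nΣa² − (Σa)² = 30208 − 28224 = 1984; nΣb² − (Σb)² = 18936 − 18225 = 711
r = -1112 / √(1984 × 711) = -1112 / 1187.6969 ≈ -0.9363

-0.9363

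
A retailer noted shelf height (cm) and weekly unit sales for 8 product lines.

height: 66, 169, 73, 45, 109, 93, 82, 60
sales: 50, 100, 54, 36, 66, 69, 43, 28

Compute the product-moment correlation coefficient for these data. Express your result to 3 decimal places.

0.935

n = 8, Σx = 697, Σy = 446, Σx² = 71125, Σy² = 28462, Σxy = 44579
nΣxy − ΣxΣy = 356632 − 310862 = 45770
nΣx² − (Σx)² = 569000 − 485809 = 83191; nΣy² − (Σy)² = 227696 − 198916 = 28780
r = 45770 / √(83191 × 28780) = 45770 / 48930.9409 ≈ 0.935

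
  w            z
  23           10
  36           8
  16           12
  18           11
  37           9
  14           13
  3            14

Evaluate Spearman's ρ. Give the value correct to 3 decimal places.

-0.964

Rank w: 5, 6, 3, 4, 7, 2, 1
Rank z: 3, 1, 5, 4, 2, 6, 7
d = rank(w) − rank(z): 2, 5, -2, 0, 5, -4, -6; Σd² = 110
ρ = 1 − 6Σd² / [n(n²−1)] = 1 − 6×110 / (7×48) = 1 − 660/336 ≈ -0.964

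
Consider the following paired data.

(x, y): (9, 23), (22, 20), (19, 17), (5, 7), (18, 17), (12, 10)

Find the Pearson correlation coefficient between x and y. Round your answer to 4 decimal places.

0.5005

n = 6, Σx = 85, Σy = 94, Σx² = 1419, Σy² = 1656, Σxy = 1431
nΣxy − ΣxΣy = 8586 − 7990 = 596
nΣx² − (Σx)² = 8514 − 7225 = 1289; nΣy² − (Σy)² = 9936 − 8836 = 1100
r = 596 / √(1289 × 1100) = 596 / 1190.7561 ≈ 0.5005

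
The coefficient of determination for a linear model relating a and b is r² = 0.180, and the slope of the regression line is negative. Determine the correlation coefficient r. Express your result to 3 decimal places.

-0.424

|r| = √0.180 = 0.424
The association is negative, so r = −0.424.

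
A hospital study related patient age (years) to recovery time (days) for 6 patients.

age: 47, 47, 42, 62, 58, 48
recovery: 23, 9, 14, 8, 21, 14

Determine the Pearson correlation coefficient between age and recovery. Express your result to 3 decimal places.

-0.134

n = 6, Σx = 304, Σy = 89, Σx² = 15694, Σy² = 1507, Σxy = 4478
nΣxy − ΣxΣy = 26868 − 27056 = -188
nΣx² − (Σx)² = 94164 − 92416 = 1748; nΣy² − (Σy)² = 9042 − 7921 = 1121
r = -188 / √(1748 × 1121) = -188 / 1399.8243 ≈ -0.134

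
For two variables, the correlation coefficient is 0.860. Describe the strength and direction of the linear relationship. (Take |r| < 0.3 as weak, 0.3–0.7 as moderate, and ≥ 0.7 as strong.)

r = 0.860 > 0 so the relationship is positive.
|r| = 0.860, which falls in the strong range.

strong positive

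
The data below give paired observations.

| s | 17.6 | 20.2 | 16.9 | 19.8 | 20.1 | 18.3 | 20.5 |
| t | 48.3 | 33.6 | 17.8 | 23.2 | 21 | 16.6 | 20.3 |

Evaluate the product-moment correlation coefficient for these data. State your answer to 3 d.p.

-0.148

n = 7, Σs = 133.4, Σt = 180.8, Σs² = 2554.6, Σt² = 5445.58, Σst = 3431.01
nΣst − ΣsΣt = 24017.07 − 24118.72 = -101.65
nΣs² − (Σs)² = 17882.2 − 17795.56 = 86.64; nΣt² − (Σt)² = 38119.06 − 32688.64 = 5430.42
r = -101.65 / √(86.64 × 5430.42) = -101.65 / 685.9239 ≈ -0.148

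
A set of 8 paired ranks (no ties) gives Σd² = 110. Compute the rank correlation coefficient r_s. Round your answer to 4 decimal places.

ρ = 1 − 6Σd² / [n(n²−1)] = 1 − 6×110 / (8×63)
  = 1 − 660/504 = 1 − 1.30952 ≈ -0.3095

-0.3095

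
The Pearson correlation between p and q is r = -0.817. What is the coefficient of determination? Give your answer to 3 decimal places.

0.667

r² = (-0.817)² = 0.667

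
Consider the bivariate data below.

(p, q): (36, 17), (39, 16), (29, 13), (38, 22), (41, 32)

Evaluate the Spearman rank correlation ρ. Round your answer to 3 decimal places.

0.700

Rank p: 2, 4, 1, 3, 5
Rank q: 3, 2, 1, 4, 5
d = rank(p) − rank(q): -1, 2, 0, -1, 0; Σd² = 6
ρ = 1 − 6Σd² / [n(n²−1)] = 1 − 6×6 / (5×24) = 1 − 36/120 ≈ 0.700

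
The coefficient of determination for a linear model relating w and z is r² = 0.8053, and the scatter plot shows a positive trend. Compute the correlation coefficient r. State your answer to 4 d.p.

|r| = √0.8053 = 0.8974
The association is positive, so r = 0.8974.

0.8974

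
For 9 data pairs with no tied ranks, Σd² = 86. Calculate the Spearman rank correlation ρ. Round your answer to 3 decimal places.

0.283

ρ = 1 − 6Σd² / [n(n²−1)] = 1 − 6×86 / (9×80)
  = 1 − 516/720 = 1 − 0.7167 ≈ 0.283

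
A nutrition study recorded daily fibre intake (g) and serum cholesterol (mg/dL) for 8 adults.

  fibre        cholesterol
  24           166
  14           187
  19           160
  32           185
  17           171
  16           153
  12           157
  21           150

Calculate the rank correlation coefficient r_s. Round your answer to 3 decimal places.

Rank fibre: 7, 2, 5, 8, 4, 3, 1, 6
Rank cholesterol: 5, 8, 4, 7, 6, 2, 3, 1
d = rank(fibre) − rank(cholesterol): 2, -6, 1, 1, -2, 1, -2, 5; Σd² = 76
ρ = 1 − 6Σd² / [n(n²−1)] = 1 − 6×76 / (8×63) = 1 − 456/504 ≈ 0.095

0.095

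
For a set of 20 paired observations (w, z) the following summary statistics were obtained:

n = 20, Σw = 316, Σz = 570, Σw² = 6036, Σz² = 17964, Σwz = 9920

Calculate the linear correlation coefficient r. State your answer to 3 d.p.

0.683

r = (nΣwz − ΣwΣz) / √[(nΣw² − (Σw)²)(nΣz² − (Σz)²)]
Numerator: 20×9920 − 316×570 = 18280
Denominator: √[(120720 − 99856)(359280 − 324900)] = √[20864 × 34380] = 26782.5376
r = 18280 / 26782.5376 ≈ 0.683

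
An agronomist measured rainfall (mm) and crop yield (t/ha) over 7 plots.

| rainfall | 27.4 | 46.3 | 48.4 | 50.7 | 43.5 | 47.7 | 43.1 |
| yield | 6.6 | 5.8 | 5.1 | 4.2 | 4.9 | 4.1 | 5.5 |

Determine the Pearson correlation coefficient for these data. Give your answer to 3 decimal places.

-0.807

n = 7, Σx = 307.1, Σy = 36.2, Σx² = 13832.65, Σy² = 191.92, Σxy = 1554.93
nΣxy − ΣxΣy = 10884.51 − 11117.02 = -232.51
nΣx² − (Σx)² = 96828.55 − 94310.41 = 2518.14; nΣy² − (Σy)² = 1343.44 − 1310.44 = 33
r = -232.51 / √(2518.14 × 33) = -232.51 / 288.2683 ≈ -0.807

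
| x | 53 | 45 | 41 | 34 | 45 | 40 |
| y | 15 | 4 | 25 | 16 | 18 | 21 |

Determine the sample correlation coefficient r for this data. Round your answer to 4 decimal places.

n = 6, Σx = 258, Σy = 99, Σx² = 11296, Σy² = 1887, Σxy = 4194
nΣxy − ΣxΣy = 25164 − 25542 = -378
nΣx² − (Σx)² = 67776 − 66564 = 1212; nΣy² − (Σy)² = 11322 − 9801 = 1521
r = -378 / √(1212 × 1521) = -378 / 1357.7378 ≈ -0.2784

-0.2784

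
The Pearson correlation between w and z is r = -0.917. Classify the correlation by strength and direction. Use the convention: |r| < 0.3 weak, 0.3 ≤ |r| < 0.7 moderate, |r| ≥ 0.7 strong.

strong negative

r = -0.917 < 0 so the relationship is negative.
|r| = 0.917, which falls in the strong range.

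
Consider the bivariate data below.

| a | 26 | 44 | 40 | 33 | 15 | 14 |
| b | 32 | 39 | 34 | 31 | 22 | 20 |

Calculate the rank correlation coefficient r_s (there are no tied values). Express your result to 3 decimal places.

Rank a: 3, 6, 5, 4, 2, 1
Rank b: 4, 6, 5, 3, 2, 1
d = rank(a) − rank(b): -1, 0, 0, 1, 0, 0; Σd² = 2
ρ = 1 − 6Σd² / [n(n²−1)] = 1 − 6×2 / (6×35) = 1 − 12/210 ≈ 0.943

0.943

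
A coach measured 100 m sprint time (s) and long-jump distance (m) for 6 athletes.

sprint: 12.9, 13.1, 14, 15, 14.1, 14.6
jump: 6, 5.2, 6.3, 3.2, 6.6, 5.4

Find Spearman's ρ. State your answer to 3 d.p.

-0.314

Rank sprint: 1, 2, 3, 6, 4, 5
Rank jump: 4, 2, 5, 1, 6, 3
d = rank(sprint) − rank(jump): -3, 0, -2, 5, -2, 2; Σd² = 46
ρ = 1 − 6Σd² / [n(n²−1)] = 1 − 6×46 / (6×35) = 1 − 276/210 ≈ -0.314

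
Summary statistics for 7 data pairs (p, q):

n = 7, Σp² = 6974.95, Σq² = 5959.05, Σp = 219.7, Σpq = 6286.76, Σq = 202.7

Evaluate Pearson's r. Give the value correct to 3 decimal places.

-0.891

r = (nΣpq − ΣpΣq) / √[(nΣp² − (Σp)²)(nΣq² − (Σq)²)]
Numerator: 7×6286.76 − 219.7×202.7 = -525.87
Denominator: √[(48824.65 − 48268.09)(41713.35 − 41087.29)] = √[556.56 × 626.06] = 590.2880
r = -525.87 / 590.2880 ≈ -0.891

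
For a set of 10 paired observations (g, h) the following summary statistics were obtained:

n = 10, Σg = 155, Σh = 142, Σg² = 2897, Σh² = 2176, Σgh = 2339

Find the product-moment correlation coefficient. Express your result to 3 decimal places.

r = (nΣgh − ΣgΣh) / √[(nΣg² − (Σg)²)(nΣh² − (Σh)²)]
Numerator: 10×2339 − 155×142 = 1380
Denominator: √[(28970 − 24025)(21760 − 20164)] = √[4945 × 1596] = 2809.3095
r = 1380 / 2809.3095 ≈ 0.491

0.491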